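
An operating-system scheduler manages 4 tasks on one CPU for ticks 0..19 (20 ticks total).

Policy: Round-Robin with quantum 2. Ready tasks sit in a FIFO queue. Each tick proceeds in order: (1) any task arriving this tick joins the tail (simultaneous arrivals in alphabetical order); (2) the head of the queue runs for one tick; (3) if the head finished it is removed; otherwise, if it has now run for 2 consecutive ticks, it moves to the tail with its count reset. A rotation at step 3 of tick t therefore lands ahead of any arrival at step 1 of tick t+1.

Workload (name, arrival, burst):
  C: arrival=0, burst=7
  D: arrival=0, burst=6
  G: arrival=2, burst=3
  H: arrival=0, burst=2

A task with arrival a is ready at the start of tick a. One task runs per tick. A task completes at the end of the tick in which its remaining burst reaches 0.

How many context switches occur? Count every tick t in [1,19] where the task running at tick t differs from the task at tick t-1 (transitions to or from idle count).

context switches = 10

t=0: queue=[C,D,H] q_used=0 → run C
t=1: queue=[C,D,H] q_used=1 → run C
t=2: queue=[D,H,C,G] q_used=0 → run D
t=3: queue=[D,H,C,G] q_used=1 → run D
t=4: queue=[H,C,G,D] q_used=0 → run H
t=5: queue=[H,C,G,D] q_used=1 → run H
t=6: queue=[C,G,D] q_used=0 → run C
t=7: queue=[C,G,D] q_used=1 → run C
t=8: queue=[G,D,C] q_used=0 → run G
t=9: queue=[G,D,C] q_used=1 → run G
t=10: queue=[D,C,G] q_used=0 → run D
t=11: queue=[D,C,G] q_used=1 → run D
t=12: queue=[C,G,D] q_used=0 → run C
t=13: queue=[C,G,D] q_used=1 → run C
t=14: queue=[G,D,C] q_used=0 → run G
t=15: queue=[D,C] q_used=0 → run D
t=16: queue=[D,C] q_used=1 → run D
t=17: queue=[C] q_used=0 → run C
t=18: (idle)
t=19: (idle)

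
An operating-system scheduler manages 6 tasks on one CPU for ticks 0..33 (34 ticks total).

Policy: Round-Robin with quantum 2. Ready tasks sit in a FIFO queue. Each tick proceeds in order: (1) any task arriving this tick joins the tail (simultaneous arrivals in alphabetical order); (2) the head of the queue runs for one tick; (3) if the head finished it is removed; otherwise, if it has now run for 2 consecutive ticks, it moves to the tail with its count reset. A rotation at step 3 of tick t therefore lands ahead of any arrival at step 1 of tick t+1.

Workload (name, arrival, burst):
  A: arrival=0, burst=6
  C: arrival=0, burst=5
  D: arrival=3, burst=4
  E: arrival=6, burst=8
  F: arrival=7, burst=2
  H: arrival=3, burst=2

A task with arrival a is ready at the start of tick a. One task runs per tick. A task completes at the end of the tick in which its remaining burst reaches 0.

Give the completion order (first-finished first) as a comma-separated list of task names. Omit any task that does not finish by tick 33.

t=0: queue=[A,C] q_used=0 → run A
t=1: queue=[A,C] q_used=1 → run A
t=2: queue=[C,A] q_used=0 → run C
t=3: queue=[C,A,D,H] q_used=1 → run C
t=4: queue=[A,D,H,C] q_used=0 → run A
t=5: queue=[A,D,H,C] q_used=1 → run A
t=6: queue=[D,H,C,A,E] q_used=0 → run D
t=7: queue=[D,H,C,A,E,F] q_used=1 → run D
t=8: queue=[H,C,A,E,F,D] q_used=0 → run H
t=9: queue=[H,C,A,E,F,D] q_used=1 → run H
t=10: queue=[C,A,E,F,D] q_used=0 → run C
t=11: queue=[C,A,E,F,D] q_used=1 → run C
t=12: queue=[A,E,F,D,C] q_used=0 → run A
t=13: queue=[A,E,F,D,C] q_used=1 → run A
t=14: queue=[E,F,D,C] q_used=0 → run E
t=15: queue=[E,F,D,C] q_used=1 → run E
t=16: queue=[F,D,C,E] q_used=0 → run F
t=17: queue=[F,D,C,E] q_used=1 → run F
t=18: queue=[D,C,E] q_used=0 → run D
t=19: queue=[D,C,E] q_used=1 → run D
t=20: queue=[C,E] q_used=0 → run C
t=21: queue=[E] q_used=0 → run E
t=22: queue=[E] q_used=1 → run E
t=23: queue=[E] q_used=0 → run E
t=24: queue=[E] q_used=1 → run E
t=25: queue=[E] q_used=0 → run E
t=26: queue=[E] q_used=1 → run E
t=27: (idle)
t=28: (idle)
t=29: (idle)
t=30: (idle)
t=31: (idle)
t=32: (idle)
t=33: (idle)

completion order = H, A, F, D, C, E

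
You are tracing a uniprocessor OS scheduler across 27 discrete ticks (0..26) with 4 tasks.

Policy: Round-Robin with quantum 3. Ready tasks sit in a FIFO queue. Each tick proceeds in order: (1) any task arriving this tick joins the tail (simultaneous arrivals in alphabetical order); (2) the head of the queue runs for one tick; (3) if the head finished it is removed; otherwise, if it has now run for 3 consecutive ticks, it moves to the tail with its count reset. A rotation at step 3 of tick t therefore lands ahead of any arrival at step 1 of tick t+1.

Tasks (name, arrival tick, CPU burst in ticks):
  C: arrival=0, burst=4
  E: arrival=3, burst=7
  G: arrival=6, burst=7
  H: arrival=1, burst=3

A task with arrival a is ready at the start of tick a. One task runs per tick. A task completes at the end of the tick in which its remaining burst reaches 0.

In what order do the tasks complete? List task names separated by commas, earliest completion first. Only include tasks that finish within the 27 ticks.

t=0: queue=[C] q_used=0 → run C
t=1: queue=[C,H] q_used=1 → run C
t=2: queue=[C,H] q_used=2 → run C
t=3: queue=[H,C,E] q_used=0 → run H
t=4: queue=[H,C,E] q_used=1 → run H
t=5: queue=[H,C,E] q_used=2 → run H
t=6: queue=[C,E,G] q_used=0 → run C
t=7: queue=[E,G] q_used=0 → run E
t=8: queue=[E,G] q_used=1 → run E
t=9: queue=[E,G] q_used=2 → run E
t=10: queue=[G,E] q_used=0 → run G
t=11: queue=[G,E] q_used=1 → run G
t=12: queue=[G,E] q_used=2 → run G
t=13: queue=[E,G] q_used=0 → run E
t=14: queue=[E,G] q_used=1 → run E
t=15: queue=[E,G] q_used=2 → run E
t=16: queue=[G,E] q_used=0 → run G
t=17: queue=[G,E] q_used=1 → run G
t=18: queue=[G,E] q_used=2 → run G
t=19: queue=[E,G] q_used=0 → run E
t=20: queue=[G] q_used=0 → run G
t=21: (idle)
t=22: (idle)
t=23: (idle)
t=24: (idle)
t=25: (idle)
t=26: (idle)

completion order = H, C, E, G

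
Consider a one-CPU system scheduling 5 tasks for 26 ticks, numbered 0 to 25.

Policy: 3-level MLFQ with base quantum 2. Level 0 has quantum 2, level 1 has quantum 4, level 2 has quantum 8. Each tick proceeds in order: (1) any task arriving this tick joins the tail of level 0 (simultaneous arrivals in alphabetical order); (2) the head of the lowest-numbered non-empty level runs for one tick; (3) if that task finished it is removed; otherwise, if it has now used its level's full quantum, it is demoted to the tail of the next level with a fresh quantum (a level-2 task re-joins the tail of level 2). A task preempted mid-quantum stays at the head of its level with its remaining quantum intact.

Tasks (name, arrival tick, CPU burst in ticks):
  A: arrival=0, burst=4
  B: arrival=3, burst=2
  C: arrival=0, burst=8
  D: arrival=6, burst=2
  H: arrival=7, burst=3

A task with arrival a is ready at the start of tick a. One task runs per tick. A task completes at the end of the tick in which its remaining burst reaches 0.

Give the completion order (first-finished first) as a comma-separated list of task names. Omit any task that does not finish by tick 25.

completion order = B, D, A, H, C

t=0: L0/L1/L2 = AC/-/- → run A
t=1: L0/L1/L2 = AC/-/- → run A
t=2: L0/L1/L2 = C/A/- → run C
t=3: L0/L1/L2 = CB/A/- → run C
t=4: L0/L1/L2 = B/AC/- → run B
t=5: L0/L1/L2 = B/AC/- → run B
t=6: L0/L1/L2 = D/AC/- → run D
t=7: L0/L1/L2 = DH/AC/- → run D
t=8: L0/L1/L2 = H/AC/- → run H
t=9: L0/L1/L2 = H/AC/- → run H
t=10: L0/L1/L2 = -/ACH/- → run A
t=11: L0/L1/L2 = -/ACH/- → run A
t=12: L0/L1/L2 = -/CH/- → run C
t=13: L0/L1/L2 = -/CH/- → run C
t=14: L0/L1/L2 = -/CH/- → run C
t=15: L0/L1/L2 = -/CH/- → run C
t=16: L0/L1/L2 = -/H/C → run H
t=17: L0/L1/L2 = -/-/C → run C
t=18: L0/L1/L2 = -/-/C → run C
t=19: (idle)
t=20: (idle)
t=21: (idle)
t=22: (idle)
t=23: (idle)
t=24: (idle)
t=25: (idle)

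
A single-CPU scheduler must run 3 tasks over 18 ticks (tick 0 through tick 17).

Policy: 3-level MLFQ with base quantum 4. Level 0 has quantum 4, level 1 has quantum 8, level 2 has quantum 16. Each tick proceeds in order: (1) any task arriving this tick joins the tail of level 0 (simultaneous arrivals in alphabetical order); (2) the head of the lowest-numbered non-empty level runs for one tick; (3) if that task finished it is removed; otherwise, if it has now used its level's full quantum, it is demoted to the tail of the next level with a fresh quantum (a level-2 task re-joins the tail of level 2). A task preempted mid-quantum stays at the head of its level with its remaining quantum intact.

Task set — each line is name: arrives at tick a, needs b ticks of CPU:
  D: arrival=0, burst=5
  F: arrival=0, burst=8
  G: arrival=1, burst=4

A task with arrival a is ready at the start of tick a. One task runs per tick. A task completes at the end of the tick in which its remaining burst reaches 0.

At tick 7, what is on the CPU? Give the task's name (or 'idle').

t=0: L0/L1/L2 = DF/-/- → run D
t=1: L0/L1/L2 = DFG/-/- → run D
t=2: L0/L1/L2 = DFG/-/- → run D
t=3: L0/L1/L2 = DFG/-/- → run D
t=4: L0/L1/L2 = FG/D/- → run F
t=5: L0/L1/L2 = FG/D/- → run F
t=6: L0/L1/L2 = FG/D/- → run F
t=7: L0/L1/L2 = FG/D/- → run F
t=8: L0/L1/L2 = G/DF/- → run G
t=9: L0/L1/L2 = G/DF/- → run G
t=10: L0/L1/L2 = G/DF/- → run G
t=11: L0/L1/L2 = G/DF/- → run G
t=12: L0/L1/L2 = -/DF/- → run D
t=13: L0/L1/L2 = -/F/- → run F
t=14: L0/L1/L2 = -/F/- → run F
t=15: L0/L1/L2 = -/F/- → run F
t=16: L0/L1/L2 = -/F/- → run F
t=17: (idle)

running at tick 7 = F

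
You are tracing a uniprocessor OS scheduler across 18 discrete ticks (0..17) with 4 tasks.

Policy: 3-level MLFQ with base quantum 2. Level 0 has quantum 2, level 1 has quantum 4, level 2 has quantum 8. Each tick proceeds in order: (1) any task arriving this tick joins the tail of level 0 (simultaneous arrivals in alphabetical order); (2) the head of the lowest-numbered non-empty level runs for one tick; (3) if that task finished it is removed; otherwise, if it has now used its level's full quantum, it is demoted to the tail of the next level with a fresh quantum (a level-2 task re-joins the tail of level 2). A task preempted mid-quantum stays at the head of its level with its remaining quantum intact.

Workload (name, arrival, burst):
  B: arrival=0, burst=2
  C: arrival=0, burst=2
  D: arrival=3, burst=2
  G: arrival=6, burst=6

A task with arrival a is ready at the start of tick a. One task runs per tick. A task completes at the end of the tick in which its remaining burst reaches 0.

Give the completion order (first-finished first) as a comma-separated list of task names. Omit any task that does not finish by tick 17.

t=0: L0/L1/L2 = BC/-/- → run B
t=1: L0/L1/L2 = BC/-/- → run B
t=2: L0/L1/L2 = C/-/- → run C
t=3: L0/L1/L2 = CD/-/- → run C
t=4: L0/L1/L2 = D/-/- → run D
t=5: L0/L1/L2 = D/-/- → run D
t=6: L0/L1/L2 = G/-/- → run G
t=7: L0/L1/L2 = G/-/- → run G
t=8: L0/L1/L2 = -/G/- → run G
t=9: L0/L1/L2 = -/G/- → run G
t=10: L0/L1/L2 = -/G/- → run G
t=11: L0/L1/L2 = -/G/- → run G
t=12: (idle)
t=13: (idle)
t=14: (idle)
t=15: (idle)
t=16: (idle)
t=17: (idle)

completion order = B, C, D, G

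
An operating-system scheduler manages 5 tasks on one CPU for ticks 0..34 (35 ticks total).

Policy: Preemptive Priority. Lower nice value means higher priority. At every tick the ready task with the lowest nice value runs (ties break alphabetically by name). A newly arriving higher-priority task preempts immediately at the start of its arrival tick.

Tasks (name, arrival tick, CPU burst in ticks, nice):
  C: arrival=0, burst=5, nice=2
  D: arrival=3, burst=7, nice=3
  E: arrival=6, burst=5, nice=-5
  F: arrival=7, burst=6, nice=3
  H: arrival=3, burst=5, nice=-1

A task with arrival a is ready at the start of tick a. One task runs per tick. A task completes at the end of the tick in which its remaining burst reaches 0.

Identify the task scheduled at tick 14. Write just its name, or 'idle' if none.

running at tick 14 = C

t=0: ready={C} → run C
t=1: ready={C} → run C
t=2: ready={C} → run C
t=3: ready={C,D,H} → run H
t=4: ready={C,D,H} → run H
t=5: ready={C,D,H} → run H
t=6: ready={C,D,E,H} → run E
t=7: ready={C,D,E,F,H} → run E
t=8: ready={C,D,E,F,H} → run E
t=9: ready={C,D,E,F,H} → run E
t=10: ready={C,D,E,F,H} → run E
t=11: ready={C,D,F,H} → run H
t=12: ready={C,D,F,H} → run H
t=13: ready={C,D,F} → run C
t=14: ready={C,D,F} → run C
t=15: ready={D,F} → run D
t=16: ready={D,F} → run D
t=17: ready={D,F} → run D
t=18: ready={D,F} → run D
t=19: ready={D,F} → run D
t=20: ready={D,F} → run D
t=21: ready={D,F} → run D
t=22: ready={F} → run F
t=23: ready={F} → run F
t=24: ready={F} → run F
t=25: ready={F} → run F
t=26: ready={F} → run F
t=27: ready={F} → run F
t=28: (idle)
t=29: (idle)
t=30: (idle)
t=31: (idle)
t=32: (idle)
t=33: (idle)
t=34: (idle)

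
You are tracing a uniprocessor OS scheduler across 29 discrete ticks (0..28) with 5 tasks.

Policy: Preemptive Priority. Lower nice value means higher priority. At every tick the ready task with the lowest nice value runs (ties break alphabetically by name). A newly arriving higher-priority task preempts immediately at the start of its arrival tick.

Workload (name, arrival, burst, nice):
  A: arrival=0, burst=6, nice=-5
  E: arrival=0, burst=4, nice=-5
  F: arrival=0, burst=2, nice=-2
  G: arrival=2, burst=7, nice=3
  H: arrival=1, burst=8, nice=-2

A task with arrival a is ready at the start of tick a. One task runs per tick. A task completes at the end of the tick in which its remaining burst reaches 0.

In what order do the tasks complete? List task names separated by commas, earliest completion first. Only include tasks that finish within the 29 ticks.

t=0: ready={A,E,F} → run A
t=1: ready={A,E,F,H} → run A
t=2: ready={A,E,F,G,H} → run A
t=3: ready={A,E,F,G,H} → run A
t=4: ready={A,E,F,G,H} → run A
t=5: ready={A,E,F,G,H} → run A
t=6: ready={E,F,G,H} → run E
t=7: ready={E,F,G,H} → run E
t=8: ready={E,F,G,H} → run E
t=9: ready={E,F,G,H} → run E
t=10: ready={F,G,H} → run F
t=11: ready={F,G,H} → run F
t=12: ready={G,H} → run H
t=13: ready={G,H} → run H
t=14: ready={G,H} → run H
t=15: ready={G,H} → run H
t=16: ready={G,H} → run H
t=17: ready={G,H} → run H
t=18: ready={G,H} → run H
t=19: ready={G,H} → run H
t=20: ready={G} → run G
t=21: ready={G} → run G
t=22: ready={G} → run G
t=23: ready={G} → run G
t=24: ready={G} → run G
t=25: ready={G} → run G
t=26: ready={G} → run G
t=27: (idle)
t=28: (idle)

completion order = A, E, F, H, G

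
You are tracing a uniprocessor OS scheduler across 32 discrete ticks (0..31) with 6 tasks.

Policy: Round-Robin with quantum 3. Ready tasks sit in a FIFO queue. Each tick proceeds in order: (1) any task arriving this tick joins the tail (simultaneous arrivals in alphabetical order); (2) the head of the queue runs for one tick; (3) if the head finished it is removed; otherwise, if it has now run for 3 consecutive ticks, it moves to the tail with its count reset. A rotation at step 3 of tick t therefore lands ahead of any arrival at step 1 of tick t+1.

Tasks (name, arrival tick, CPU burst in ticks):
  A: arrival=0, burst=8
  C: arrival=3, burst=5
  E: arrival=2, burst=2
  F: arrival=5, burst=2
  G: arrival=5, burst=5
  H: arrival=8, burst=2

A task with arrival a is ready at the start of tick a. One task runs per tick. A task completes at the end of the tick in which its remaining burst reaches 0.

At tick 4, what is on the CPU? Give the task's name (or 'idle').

t=0: queue=[A] q_used=0 → run A
t=1: queue=[A] q_used=1 → run A
t=2: queue=[A,E] q_used=2 → run A
t=3: queue=[E,A,C] q_used=0 → run E
t=4: queue=[E,A,C] q_used=1 → run E
t=5: queue=[A,C,F,G] q_used=0 → run A
t=6: queue=[A,C,F,G] q_used=1 → run A
t=7: queue=[A,C,F,G] q_used=2 → run A
t=8: queue=[C,F,G,A,H] q_used=0 → run C
t=9: queue=[C,F,G,A,H] q_used=1 → run C
t=10: queue=[C,F,G,A,H] q_used=2 → run C
t=11: queue=[F,G,A,H,C] q_used=0 → run F
t=12: queue=[F,G,A,H,C] q_used=1 → run F
t=13: queue=[G,A,H,C] q_used=0 → run G
t=14: queue=[G,A,H,C] q_used=1 → run G
t=15: queue=[G,A,H,C] q_used=2 → run G
t=16: queue=[A,H,C,G] q_used=0 → run A
t=17: queue=[A,H,C,G] q_used=1 → run A
t=18: queue=[H,C,G] q_used=0 → run H
t=19: queue=[H,C,G] q_used=1 → run H
t=20: queue=[C,G] q_used=0 → run C
t=21: queue=[C,G] q_used=1 → run C
t=22: queue=[G] q_used=0 → run G
t=23: queue=[G] q_used=1 → run G
t=24: (idle)
t=25: (idle)
t=26: (idle)
t=27: (idle)
t=28: (idle)
t=29: (idle)
t=30: (idle)
t=31: (idle)

running at tick 4 = E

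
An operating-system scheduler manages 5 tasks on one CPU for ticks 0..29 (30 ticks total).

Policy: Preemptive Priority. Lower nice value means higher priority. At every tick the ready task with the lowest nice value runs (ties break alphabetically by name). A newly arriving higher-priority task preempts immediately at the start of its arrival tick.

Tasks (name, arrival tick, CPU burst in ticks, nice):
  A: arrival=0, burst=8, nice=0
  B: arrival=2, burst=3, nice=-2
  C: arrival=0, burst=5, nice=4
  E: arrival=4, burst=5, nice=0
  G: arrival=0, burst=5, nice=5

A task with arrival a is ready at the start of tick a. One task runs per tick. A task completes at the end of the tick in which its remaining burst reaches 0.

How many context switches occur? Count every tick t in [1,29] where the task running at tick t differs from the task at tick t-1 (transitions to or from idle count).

t=0: ready={A,C,G} → run A
t=1: ready={A,C,G} → run A
t=2: ready={A,B,C,G} → run B
t=3: ready={A,B,C,G} → run B
t=4: ready={A,B,C,E,G} → run B
t=5: ready={A,C,E,G} → run A
t=6: ready={A,C,E,G} → run A
t=7: ready={A,C,E,G} → run A
t=8: ready={A,C,E,G} → run A
t=9: ready={A,C,E,G} → run A
t=10: ready={A,C,E,G} → run A
t=11: ready={C,E,G} → run E
t=12: ready={C,E,G} → run E
t=13: ready={C,E,G} → run E
t=14: ready={C,E,G} → run E
t=15: ready={C,E,G} → run E
t=16: ready={C,G} → run C
t=17: ready={C,G} → run C
t=18: ready={C,G} → run C
t=19: ready={C,G} → run C
t=20: ready={C,G} → run C
t=21: ready={G} → run G
t=22: ready={G} → run G
t=23: ready={G} → run G
t=24: ready={G} → run G
t=25: ready={G} → run G
t=26: (idle)
t=27: (idle)
t=28: (idle)
t=29: (idle)

context switches = 6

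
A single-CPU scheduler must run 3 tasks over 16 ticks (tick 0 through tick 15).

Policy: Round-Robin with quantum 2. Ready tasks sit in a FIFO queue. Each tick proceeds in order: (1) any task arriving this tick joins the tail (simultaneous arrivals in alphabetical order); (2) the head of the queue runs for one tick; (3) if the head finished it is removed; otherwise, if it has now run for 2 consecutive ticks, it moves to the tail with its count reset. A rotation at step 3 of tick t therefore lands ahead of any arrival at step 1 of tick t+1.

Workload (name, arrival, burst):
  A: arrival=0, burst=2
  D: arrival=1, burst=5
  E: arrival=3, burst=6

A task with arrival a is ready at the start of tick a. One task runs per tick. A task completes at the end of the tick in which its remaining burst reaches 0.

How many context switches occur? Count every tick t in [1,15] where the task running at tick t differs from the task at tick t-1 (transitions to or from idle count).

context switches = 7

t=0: queue=[A] q_used=0 → run A
t=1: queue=[A,D] q_used=1 → run A
t=2: queue=[D] q_used=0 → run D
t=3: queue=[D,E] q_used=1 → run D
t=4: queue=[E,D] q_used=0 → run E
t=5: queue=[E,D] q_used=1 → run E
t=6: queue=[D,E] q_used=0 → run D
t=7: queue=[D,E] q_used=1 → run D
t=8: queue=[E,D] q_used=0 → run E
t=9: queue=[E,D] q_used=1 → run E
t=10: queue=[D,E] q_used=0 → run D
t=11: queue=[E] q_used=0 → run E
t=12: queue=[E] q_used=1 → run E
t=13: (idle)
t=14: (idle)
t=15: (idle)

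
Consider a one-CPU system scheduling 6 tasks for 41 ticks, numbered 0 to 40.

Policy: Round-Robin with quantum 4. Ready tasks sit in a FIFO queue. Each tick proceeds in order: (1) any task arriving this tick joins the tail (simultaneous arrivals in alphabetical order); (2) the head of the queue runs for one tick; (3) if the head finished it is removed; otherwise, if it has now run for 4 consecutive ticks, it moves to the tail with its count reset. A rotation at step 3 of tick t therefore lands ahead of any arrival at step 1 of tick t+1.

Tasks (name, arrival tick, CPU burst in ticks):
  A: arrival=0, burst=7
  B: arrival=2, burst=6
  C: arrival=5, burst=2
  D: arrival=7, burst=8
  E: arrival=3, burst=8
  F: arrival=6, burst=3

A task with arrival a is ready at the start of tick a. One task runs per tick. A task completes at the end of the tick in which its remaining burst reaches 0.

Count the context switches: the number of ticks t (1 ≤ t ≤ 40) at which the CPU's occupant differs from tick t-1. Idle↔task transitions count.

t=0: queue=[A] q_used=0 → run A
t=1: queue=[A] q_used=1 → run A
t=2: queue=[A,B] q_used=2 → run A
t=3: queue=[A,B,E] q_used=3 → run A
t=4: queue=[B,E,A] q_used=0 → run B
t=5: queue=[B,E,A,C] q_used=1 → run B
t=6: queue=[B,E,A,C,F] q_used=2 → run B
t=7: queue=[B,E,A,C,F,D] q_used=3 → run B
t=8: queue=[E,A,C,F,D,B] q_used=0 → run E
t=9: queue=[E,A,C,F,D,B] q_used=1 → run E
t=10: queue=[E,A,C,F,D,B] q_used=2 → run E
t=11: queue=[E,A,C,F,D,B] q_used=3 → run E
t=12: queue=[A,C,F,D,B,E] q_used=0 → run A
t=13: queue=[A,C,F,D,B,E] q_used=1 → run A
t=14: queue=[A,C,F,D,B,E] q_used=2 → run A
t=15: queue=[C,F,D,B,E] q_used=0 → run C
t=16: queue=[C,F,D,B,E] q_used=1 → run C
t=17: queue=[F,D,B,E] q_used=0 → run F
t=18: queue=[F,D,B,E] q_used=1 → run F
t=19: queue=[F,D,B,E] q_used=2 → run F
t=20: queue=[D,B,E] q_used=0 → run D
t=21: queue=[D,B,E] q_used=1 → run D
t=22: queue=[D,B,E] q_used=2 → run D
t=23: queue=[D,B,E] q_used=3 → run D
t=24: queue=[B,E,D] q_used=0 → run B
t=25: queue=[B,E,D] q_used=1 → run B
t=26: queue=[E,D] q_used=0 → run E
t=27: queue=[E,D] q_used=1 → run E
t=28: queue=[E,D] q_used=2 → run E
t=29: queue=[E,D] q_used=3 → run E
t=30: queue=[D] q_used=0 → run D
t=31: queue=[D] q_used=1 → run D
t=32: queue=[D] q_used=2 → run D
t=33: queue=[D] q_used=3 → run D
t=34: (idle)
t=35: (idle)
t=36: (idle)
t=37: (idle)
t=38: (idle)
t=39: (idle)
t=40: (idle)

context switches = 10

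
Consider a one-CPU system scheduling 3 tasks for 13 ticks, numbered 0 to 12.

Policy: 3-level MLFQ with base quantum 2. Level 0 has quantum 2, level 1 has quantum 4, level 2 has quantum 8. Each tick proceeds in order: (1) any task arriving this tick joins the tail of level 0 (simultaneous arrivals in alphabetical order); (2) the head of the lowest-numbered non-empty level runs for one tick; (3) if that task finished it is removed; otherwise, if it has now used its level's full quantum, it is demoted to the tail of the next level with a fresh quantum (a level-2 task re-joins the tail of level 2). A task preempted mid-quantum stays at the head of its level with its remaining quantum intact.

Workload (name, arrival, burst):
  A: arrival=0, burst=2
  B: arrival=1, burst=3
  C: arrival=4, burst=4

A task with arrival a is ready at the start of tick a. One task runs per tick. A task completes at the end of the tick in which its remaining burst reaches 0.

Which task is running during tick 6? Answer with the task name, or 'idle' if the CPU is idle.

t=0: L0/L1/L2 = A/-/- → run A
t=1: L0/L1/L2 = AB/-/- → run A
t=2: L0/L1/L2 = B/-/- → run B
t=3: L0/L1/L2 = B/-/- → run B
t=4: L0/L1/L2 = C/B/- → run C
t=5: L0/L1/L2 = C/B/- → run C
t=6: L0/L1/L2 = -/BC/- → run B
t=7: L0/L1/L2 = -/C/- → run C
t=8: L0/L1/L2 = -/C/- → run C
t=9: (idle)
t=10: (idle)
t=11: (idle)
t=12: (idle)

running at tick 6 = B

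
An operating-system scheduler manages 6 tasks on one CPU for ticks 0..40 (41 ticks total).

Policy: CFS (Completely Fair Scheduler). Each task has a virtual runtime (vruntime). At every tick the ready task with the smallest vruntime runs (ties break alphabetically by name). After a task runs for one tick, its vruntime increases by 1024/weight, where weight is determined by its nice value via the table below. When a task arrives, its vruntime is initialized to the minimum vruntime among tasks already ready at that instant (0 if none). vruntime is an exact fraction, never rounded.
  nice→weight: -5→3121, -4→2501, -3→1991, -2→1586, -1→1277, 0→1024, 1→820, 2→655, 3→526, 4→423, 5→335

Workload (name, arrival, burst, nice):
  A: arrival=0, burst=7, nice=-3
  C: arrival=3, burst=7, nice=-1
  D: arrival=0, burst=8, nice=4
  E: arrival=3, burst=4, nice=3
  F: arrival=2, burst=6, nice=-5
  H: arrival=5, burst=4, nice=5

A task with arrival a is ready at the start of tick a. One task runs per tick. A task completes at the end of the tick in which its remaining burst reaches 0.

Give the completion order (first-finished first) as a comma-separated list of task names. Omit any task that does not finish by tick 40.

t=0: vr[A=0 D=0] → run A
t=1: vr[A=1024/1991 D=0] → run D
t=2: vr[A=1024/1991 D=1024/423 F=1024/1991] → run A
t=3: vr[A=2048/1991 C=1024/1991 D=1024/423 E=1024/1991 F=1024/1991] → run C
t=4: vr[A=2048/1991 C=3346432/2542507 D=1024/423 E=1024/1991 F=1024/1991] → run E
t=5: vr[A=2048/1991 C=3346432/2542507 D=1024/423 E=1288704/523633 F=1024/1991 H=1024/1991] → run F
t=6: vr[A=2048/1991 C=3346432/2542507 D=1024/423 E=1288704/523633 F=5234688/6213911 H=1024/1991] → run H
t=7: vr[A=2048/1991 C=3346432/2542507 D=1024/423 E=1288704/523633 F=5234688/6213911 H=2381824/666985] → run F
t=8: vr[A=2048/1991 C=3346432/2542507 D=1024/423 E=1288704/523633 F=7273472/6213911 H=2381824/666985] → run A
t=9: vr[A=3072/1991 C=3346432/2542507 D=1024/423 E=1288704/523633 F=7273472/6213911 H=2381824/666985] → run F
t=10: vr[A=3072/1991 C=3346432/2542507 D=1024/423 E=1288704/523633 F=9312256/6213911 H=2381824/666985] → run C
t=11: vr[A=3072/1991 C=5385216/2542507 D=1024/423 E=1288704/523633 F=9312256/6213911 H=2381824/666985] → run F
t=12: vr[A=3072/1991 C=5385216/2542507 D=1024/423 E=1288704/523633 F=11351040/6213911 H=2381824/666985] → run A
t=13: vr[A=4096/1991 C=5385216/2542507 D=1024/423 E=1288704/523633 F=11351040/6213911 H=2381824/666985] → run F
t=14: vr[A=4096/1991 C=5385216/2542507 D=1024/423 E=1288704/523633 F=13389824/6213911 H=2381824/666985] → run A
t=15: vr[A=5120/1991 C=5385216/2542507 D=1024/423 E=1288704/523633 F=13389824/6213911 H=2381824/666985] → run C
t=16: vr[A=5120/1991 C=7424000/2542507 D=1024/423 E=1288704/523633 F=13389824/6213911 H=2381824/666985] → run F
t=17: vr[A=5120/1991 C=7424000/2542507 D=1024/423 E=1288704/523633 H=2381824/666985] → run D
t=18: vr[A=5120/1991 C=7424000/2542507 D=2048/423 E=1288704/523633 H=2381824/666985] → run E
t=19: vr[A=5120/1991 C=7424000/2542507 D=2048/423 E=2308096/523633 H=2381824/666985] → run A
t=20: vr[A=6144/1991 C=7424000/2542507 D=2048/423 E=2308096/523633 H=2381824/666985] → run C
t=21: vr[A=6144/1991 C=9462784/2542507 D=2048/423 E=2308096/523633 H=2381824/666985] → run A
t=22: vr[C=9462784/2542507 D=2048/423 E=2308096/523633 H=2381824/666985] → run H
t=23: vr[C=9462784/2542507 D=2048/423 E=2308096/523633 H=4420608/666985] → run C
t=24: vr[C=11501568/2542507 D=2048/423 E=2308096/523633 H=4420608/666985] → run E
t=25: vr[C=11501568/2542507 D=2048/423 E=3327488/523633 H=4420608/666985] → run C
t=26: vr[C=13540352/2542507 D=2048/423 E=3327488/523633 H=4420608/666985] → run D
t=27: vr[C=13540352/2542507 D=1024/141 E=3327488/523633 H=4420608/666985] → run C
t=28: vr[D=1024/141 E=3327488/523633 H=4420608/666985] → run E
t=29: vr[D=1024/141 H=4420608/666985] → run H
t=30: vr[D=1024/141 H=6459392/666985] → run D
t=31: vr[D=4096/423 H=6459392/666985] → run D
t=32: vr[D=5120/423 H=6459392/666985] → run H
t=33: vr[D=5120/423] → run D
t=34: vr[D=2048/141] → run D
t=35: vr[D=7168/423] → run D
t=36: (idle)
t=37: (idle)
t=38: (idle)
t=39: (idle)
t=40: (idle)

completion order = F, A, C, E, H, D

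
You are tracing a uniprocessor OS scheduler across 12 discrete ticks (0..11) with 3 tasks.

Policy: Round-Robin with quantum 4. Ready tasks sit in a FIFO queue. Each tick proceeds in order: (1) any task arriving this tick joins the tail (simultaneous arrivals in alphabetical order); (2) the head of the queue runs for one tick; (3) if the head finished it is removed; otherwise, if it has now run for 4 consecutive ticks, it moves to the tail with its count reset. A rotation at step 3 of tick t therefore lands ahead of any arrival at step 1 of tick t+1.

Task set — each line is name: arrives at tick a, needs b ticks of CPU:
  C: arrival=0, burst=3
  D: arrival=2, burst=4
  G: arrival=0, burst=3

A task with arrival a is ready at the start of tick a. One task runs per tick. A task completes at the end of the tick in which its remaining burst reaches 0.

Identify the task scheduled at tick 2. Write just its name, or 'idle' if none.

t=0: queue=[C,G] q_used=0 → run C
t=1: queue=[C,G] q_used=1 → run C
t=2: queue=[C,G,D] q_used=2 → run C
t=3: queue=[G,D] q_used=0 → run G
t=4: queue=[G,D] q_used=1 → run G
t=5: queue=[G,D] q_used=2 → run G
t=6: queue=[D] q_used=0 → run D
t=7: queue=[D] q_used=1 → run D
t=8: queue=[D] q_used=2 → run D
t=9: queue=[D] q_used=3 → run D
t=10: (idle)
t=11: (idle)

running at tick 2 = C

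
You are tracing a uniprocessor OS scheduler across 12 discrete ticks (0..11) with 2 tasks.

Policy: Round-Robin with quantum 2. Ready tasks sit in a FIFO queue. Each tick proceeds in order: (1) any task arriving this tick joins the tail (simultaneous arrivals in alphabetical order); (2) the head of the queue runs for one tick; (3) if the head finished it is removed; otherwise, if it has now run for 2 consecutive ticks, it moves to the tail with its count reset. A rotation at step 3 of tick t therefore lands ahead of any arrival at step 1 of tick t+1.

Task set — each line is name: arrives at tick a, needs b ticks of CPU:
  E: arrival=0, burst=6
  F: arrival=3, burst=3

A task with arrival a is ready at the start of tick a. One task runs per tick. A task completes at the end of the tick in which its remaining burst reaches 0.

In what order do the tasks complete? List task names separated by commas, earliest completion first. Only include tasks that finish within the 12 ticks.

t=0: queue=[E] q_used=0 → run E
t=1: queue=[E] q_used=1 → run E
t=2: queue=[E] q_used=0 → run E
t=3: queue=[E,F] q_used=1 → run E
t=4: queue=[F,E] q_used=0 → run F
t=5: queue=[F,E] q_used=1 → run F
t=6: queue=[E,F] q_used=0 → run E
t=7: queue=[E,F] q_used=1 → run E
t=8: queue=[F] q_used=0 → run F
t=9: (idle)
t=10: (idle)
t=11: (idle)

completion order = E, F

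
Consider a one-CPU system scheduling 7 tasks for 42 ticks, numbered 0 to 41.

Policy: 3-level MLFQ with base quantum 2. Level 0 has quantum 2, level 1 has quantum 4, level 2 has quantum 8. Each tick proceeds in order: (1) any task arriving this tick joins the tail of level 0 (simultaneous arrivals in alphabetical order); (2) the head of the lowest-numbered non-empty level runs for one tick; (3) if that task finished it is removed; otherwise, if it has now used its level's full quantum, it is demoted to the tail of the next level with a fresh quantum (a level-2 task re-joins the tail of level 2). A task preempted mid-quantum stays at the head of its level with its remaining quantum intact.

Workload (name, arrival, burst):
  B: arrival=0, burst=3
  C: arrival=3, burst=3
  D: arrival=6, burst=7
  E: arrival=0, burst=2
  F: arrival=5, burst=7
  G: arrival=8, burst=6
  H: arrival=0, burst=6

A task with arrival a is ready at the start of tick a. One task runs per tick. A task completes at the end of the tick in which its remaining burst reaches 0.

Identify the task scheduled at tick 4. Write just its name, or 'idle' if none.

running at tick 4 = H

t=0: L0/L1/L2 = BEH/-/- → run B
t=1: L0/L1/L2 = BEH/-/- → run B
t=2: L0/L1/L2 = EH/B/- → run E
t=3: L0/L1/L2 = EHC/B/- → run E
t=4: L0/L1/L2 = HC/B/- → run H
t=5: L0/L1/L2 = HCF/B/- → run H
t=6: L0/L1/L2 = CFD/BH/- → run C
t=7: L0/L1/L2 = CFD/BH/- → run C
t=8: L0/L1/L2 = FDG/BHC/- → run F
t=9: L0/L1/L2 = FDG/BHC/- → run F
t=10: L0/L1/L2 = DG/BHCF/- → run D
t=11: L0/L1/L2 = DG/BHCF/- → run D
t=12: L0/L1/L2 = G/BHCFD/- → run G
t=13: L0/L1/L2 = G/BHCFD/- → run G
t=14: L0/L1/L2 = -/BHCFDG/- → run B
t=15: L0/L1/L2 = -/HCFDG/- → run H
t=16: L0/L1/L2 = -/HCFDG/- → run H
t=17: L0/L1/L2 = -/HCFDG/- → run H
t=18: L0/L1/L2 = -/HCFDG/- → run H
t=19: L0/L1/L2 = -/CFDG/- → run C
t=20: L0/L1/L2 = -/FDG/- → run F
t=21: L0/L1/L2 = -/FDG/- → run F
t=22: L0/L1/L2 = -/FDG/- → run F
t=23: L0/L1/L2 = -/FDG/- → run F
t=24: L0/L1/L2 = -/DG/F → run D
t=25: L0/L1/L2 = -/DG/F → run D
t=26: L0/L1/L2 = -/DG/F → run D
t=27: L0/L1/L2 = -/DG/F → run D
t=28: L0/L1/L2 = -/G/FD → run G
t=29: L0/L1/L2 = -/G/FD → run G
t=30: L0/L1/L2 = -/G/FD → run G
t=31: L0/L1/L2 = -/G/FD → run G
t=32: L0/L1/L2 = -/-/FD → run F
t=33: L0/L1/L2 = -/-/D → run D
t=34: (idle)
t=35: (idle)
t=36: (idle)
t=37: (idle)
t=38: (idle)
t=39: (idle)
t=40: (idle)
t=41: (idle)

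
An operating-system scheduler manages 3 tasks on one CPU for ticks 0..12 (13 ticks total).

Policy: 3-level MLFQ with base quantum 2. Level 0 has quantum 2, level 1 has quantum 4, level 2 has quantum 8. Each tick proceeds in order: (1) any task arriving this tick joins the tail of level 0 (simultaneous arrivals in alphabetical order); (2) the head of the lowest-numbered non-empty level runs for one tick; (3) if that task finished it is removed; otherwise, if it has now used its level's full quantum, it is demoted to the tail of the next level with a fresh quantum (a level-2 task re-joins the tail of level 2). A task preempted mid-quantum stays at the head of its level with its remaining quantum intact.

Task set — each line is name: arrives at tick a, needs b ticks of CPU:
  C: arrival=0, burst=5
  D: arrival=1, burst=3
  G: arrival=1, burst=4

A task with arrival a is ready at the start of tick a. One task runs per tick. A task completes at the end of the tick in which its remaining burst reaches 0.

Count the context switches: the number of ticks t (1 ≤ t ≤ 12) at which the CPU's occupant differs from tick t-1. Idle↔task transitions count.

context switches = 6

t=0: L0/L1/L2 = C/-/- → run C
t=1: L0/L1/L2 = CDG/-/- → run C
t=2: L0/L1/L2 = DG/C/- → run D
t=3: L0/L1/L2 = DG/C/- → run D
t=4: L0/L1/L2 = G/CD/- → run G
t=5: L0/L1/L2 = G/CD/- → run G
t=6: L0/L1/L2 = -/CDG/- → run C
t=7: L0/L1/L2 = -/CDG/- → run C
t=8: L0/L1/L2 = -/CDG/- → run C
t=9: L0/L1/L2 = -/DG/- → run D
t=10: L0/L1/L2 = -/G/- → run G
t=11: L0/L1/L2 = -/G/- → run G
t=12: (idle)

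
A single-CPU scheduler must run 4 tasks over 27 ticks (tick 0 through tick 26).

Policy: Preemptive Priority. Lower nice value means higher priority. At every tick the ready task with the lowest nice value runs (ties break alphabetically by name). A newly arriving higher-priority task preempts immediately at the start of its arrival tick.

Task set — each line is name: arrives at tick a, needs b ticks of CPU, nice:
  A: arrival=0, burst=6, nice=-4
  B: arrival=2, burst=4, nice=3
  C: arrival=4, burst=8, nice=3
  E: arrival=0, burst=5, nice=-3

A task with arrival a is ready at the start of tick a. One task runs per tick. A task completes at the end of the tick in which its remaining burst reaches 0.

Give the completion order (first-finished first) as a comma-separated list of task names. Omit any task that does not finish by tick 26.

completion order = A, E, B, C

t=0: ready={A,E} → run A
t=1: ready={A,E} → run A
t=2: ready={A,B,E} → run A
t=3: ready={A,B,E} → run A
t=4: ready={A,B,C,E} → run A
t=5: ready={A,B,C,E} → run A
t=6: ready={B,C,E} → run E
t=7: ready={B,C,E} → run E
t=8: ready={B,C,E} → run E
t=9: ready={B,C,E} → run E
t=10: ready={B,C,E} → run E
t=11: ready={B,C} → run B
t=12: ready={B,C} → run B
t=13: ready={B,C} → run B
t=14: ready={B,C} → run B
t=15: ready={C} → run C
t=16: ready={C} → run C
t=17: ready={C} → run C
t=18: ready={C} → run C
t=19: ready={C} → run C
t=20: ready={C} → run C
t=21: ready={C} → run C
t=22: ready={C} → run C
t=23: (idle)
t=24: (idle)
t=25: (idle)
t=26: (idle)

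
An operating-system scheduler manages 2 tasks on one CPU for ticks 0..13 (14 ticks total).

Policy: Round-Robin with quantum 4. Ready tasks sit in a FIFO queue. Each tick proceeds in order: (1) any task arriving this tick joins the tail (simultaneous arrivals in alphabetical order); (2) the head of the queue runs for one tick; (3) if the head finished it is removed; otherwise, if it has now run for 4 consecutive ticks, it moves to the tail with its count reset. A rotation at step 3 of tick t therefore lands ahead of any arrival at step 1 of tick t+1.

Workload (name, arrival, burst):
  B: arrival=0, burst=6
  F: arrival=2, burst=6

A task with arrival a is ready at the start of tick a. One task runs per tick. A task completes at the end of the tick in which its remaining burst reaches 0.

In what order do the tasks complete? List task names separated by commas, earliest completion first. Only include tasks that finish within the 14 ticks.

completion order = B, F

t=0: queue=[B] q_used=0 → run B
t=1: queue=[B] q_used=1 → run B
t=2: queue=[B,F] q_used=2 → run B
t=3: queue=[B,F] q_used=3 → run B
t=4: queue=[F,B] q_used=0 → run F
t=5: queue=[F,B] q_used=1 → run F
t=6: queue=[F,B] q_used=2 → run F
t=7: queue=[F,B] q_used=3 → run F
t=8: queue=[B,F] q_used=0 → run B
t=9: queue=[B,F] q_used=1 → run B
t=10: queue=[F] q_used=0 → run F
t=11: queue=[F] q_used=1 → run F
t=12: (idle)
t=13: (idle)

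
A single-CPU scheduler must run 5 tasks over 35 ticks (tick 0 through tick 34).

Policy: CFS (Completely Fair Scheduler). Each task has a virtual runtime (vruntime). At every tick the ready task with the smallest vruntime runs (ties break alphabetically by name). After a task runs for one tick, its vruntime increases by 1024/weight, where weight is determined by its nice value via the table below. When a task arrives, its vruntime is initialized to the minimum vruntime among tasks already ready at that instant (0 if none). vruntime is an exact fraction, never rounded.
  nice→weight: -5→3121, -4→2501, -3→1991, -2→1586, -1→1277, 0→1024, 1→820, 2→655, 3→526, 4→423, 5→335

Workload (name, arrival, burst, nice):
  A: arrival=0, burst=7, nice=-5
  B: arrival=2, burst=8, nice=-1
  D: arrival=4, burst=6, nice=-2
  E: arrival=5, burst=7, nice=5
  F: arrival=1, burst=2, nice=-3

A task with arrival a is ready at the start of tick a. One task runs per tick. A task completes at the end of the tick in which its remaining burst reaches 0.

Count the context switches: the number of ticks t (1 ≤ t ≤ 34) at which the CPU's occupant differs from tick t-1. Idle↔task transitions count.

t=0: vr[A=0] → run A
t=1: vr[A=1024/3121 F=1024/3121] → run A
t=2: vr[A=2048/3121 B=1024/3121 F=1024/3121] → run B
t=3: vr[A=2048/3121 B=4503552/3985517 F=1024/3121] → run F
t=4: vr[A=2048/3121 B=4503552/3985517 D=2048/3121 F=5234688/6213911] → run A
t=5: vr[A=3072/3121 B=4503552/3985517 D=2048/3121 E=2048/3121 F=5234688/6213911] → run D
t=6: vr[A=3072/3121 B=4503552/3985517 D=3222016/2474953 E=2048/3121 F=5234688/6213911] → run E
t=7: vr[A=3072/3121 B=4503552/3985517 D=3222016/2474953 E=3881984/1045535 F=5234688/6213911] → run F
t=8: vr[A=3072/3121 B=4503552/3985517 D=3222016/2474953 E=3881984/1045535] → run A
t=9: vr[A=4096/3121 B=4503552/3985517 D=3222016/2474953 E=3881984/1045535] → run B
t=10: vr[A=4096/3121 B=7699456/3985517 D=3222016/2474953 E=3881984/1045535] → run D
t=11: vr[A=4096/3121 B=7699456/3985517 D=4819968/2474953 E=3881984/1045535] → run A
t=12: vr[A=5120/3121 B=7699456/3985517 D=4819968/2474953 E=3881984/1045535] → run A
t=13: vr[A=6144/3121 B=7699456/3985517 D=4819968/2474953 E=3881984/1045535] → run B
t=14: vr[A=6144/3121 B=10895360/3985517 D=4819968/2474953 E=3881984/1045535] → run D
t=15: vr[A=6144/3121 B=10895360/3985517 D=6417920/2474953 E=3881984/1045535] → run A
t=16: vr[B=10895360/3985517 D=6417920/2474953 E=3881984/1045535] → run D
t=17: vr[B=10895360/3985517 D=8015872/2474953 E=3881984/1045535] → run B
t=18: vr[B=14091264/3985517 D=8015872/2474953 E=3881984/1045535] → run D
t=19: vr[B=14091264/3985517 D=9613824/2474953 E=3881984/1045535] → run B
t=20: vr[B=17287168/3985517 D=9613824/2474953 E=3881984/1045535] → run E
t=21: vr[B=17287168/3985517 D=9613824/2474953 E=7077888/1045535] → run D
t=22: vr[B=17287168/3985517 E=7077888/1045535] → run B
t=23: vr[B=20483072/3985517 E=7077888/1045535] → run B
t=24: vr[B=23678976/3985517 E=7077888/1045535] → run B
t=25: vr[E=7077888/1045535] → run E
t=26: vr[E=10273792/1045535] → run E
t=27: vr[E=13469696/1045535] → run E
t=28: vr[E=3333120/209107] → run E
t=29: vr[E=19861504/1045535] → run E
t=30: (idle)
t=31: (idle)
t=32: (idle)
t=33: (idle)
t=34: (idle)

context switches = 22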